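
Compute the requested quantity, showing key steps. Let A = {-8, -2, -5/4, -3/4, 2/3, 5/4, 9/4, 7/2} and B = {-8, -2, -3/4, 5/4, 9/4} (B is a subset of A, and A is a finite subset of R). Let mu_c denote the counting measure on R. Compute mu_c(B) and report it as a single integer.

Counting measure assigns mu_c(E) = |E| (number of elements) when E is finite.
B has 5 element(s), so mu_c(B) = 5.

5


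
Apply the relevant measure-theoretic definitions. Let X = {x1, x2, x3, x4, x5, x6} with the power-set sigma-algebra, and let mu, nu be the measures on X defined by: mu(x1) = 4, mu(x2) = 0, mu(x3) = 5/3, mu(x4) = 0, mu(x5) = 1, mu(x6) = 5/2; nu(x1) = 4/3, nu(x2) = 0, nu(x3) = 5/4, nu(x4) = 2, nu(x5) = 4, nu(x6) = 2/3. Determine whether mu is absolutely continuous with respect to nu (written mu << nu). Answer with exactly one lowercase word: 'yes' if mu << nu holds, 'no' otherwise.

mu << nu means: every nu-null measurable set is also mu-null; equivalently, for every atom x, if nu({x}) = 0 then mu({x}) = 0.
Checking each atom:
  x1: nu = 4/3 > 0 -> no constraint.
  x2: nu = 0, mu = 0 -> consistent with mu << nu.
  x3: nu = 5/4 > 0 -> no constraint.
  x4: nu = 2 > 0 -> no constraint.
  x5: nu = 4 > 0 -> no constraint.
  x6: nu = 2/3 > 0 -> no constraint.
No atom violates the condition. Therefore mu << nu.

yes


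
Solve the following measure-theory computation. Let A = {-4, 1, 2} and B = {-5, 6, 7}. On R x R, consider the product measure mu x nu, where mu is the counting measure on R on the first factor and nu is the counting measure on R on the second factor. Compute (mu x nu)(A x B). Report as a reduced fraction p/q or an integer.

For a measurable rectangle A x B, the product measure satisfies
  (mu x nu)(A x B) = mu(A) * nu(B).
  mu(A) = 3.
  nu(B) = 3.
  (mu x nu)(A x B) = 3 * 3 = 9.

9


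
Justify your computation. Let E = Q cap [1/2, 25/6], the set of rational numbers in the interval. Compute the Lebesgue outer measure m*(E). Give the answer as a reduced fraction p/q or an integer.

The set Q cap [1/2, 25/6] is countable (a subset of the countable set Q). Lebesgue outer measure of any countable set is 0: each singleton {q} has m*({q}) = 0, and by countable subadditivity m*(union_k {q_k}) <= sum_k m*({q_k}) = sum_k 0 = 0. The reverse inequality m*(E) >= 0 is automatic. So m*(Q cap [1/2, 25/6]) = 0.

0


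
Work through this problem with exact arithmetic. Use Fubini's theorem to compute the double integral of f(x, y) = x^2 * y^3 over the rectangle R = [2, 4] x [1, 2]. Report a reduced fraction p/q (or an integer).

f(x, y) is a tensor product of a function of x and a function of y, and both factors are bounded continuous (hence Lebesgue integrable) on the rectangle, so Fubini's theorem applies:
  integral_R f d(m x m) = (integral_a1^b1 x^2 dx) * (integral_a2^b2 y^3 dy).
Inner integral in x: integral_{2}^{4} x^2 dx = (4^3 - 2^3)/3
  = 56/3.
Inner integral in y: integral_{1}^{2} y^3 dy = (2^4 - 1^4)/4
  = 15/4.
Product: (56/3) * (15/4) = 70.

70


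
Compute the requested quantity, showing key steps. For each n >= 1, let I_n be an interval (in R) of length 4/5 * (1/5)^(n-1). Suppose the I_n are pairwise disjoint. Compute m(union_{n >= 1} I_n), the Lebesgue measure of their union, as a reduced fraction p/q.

By countable additivity of the Lebesgue measure on pairwise disjoint measurable sets,
  m(union_{n >= 1} I_n) = sum_{n >= 1} m(I_n) = sum_{n >= 1} a * r^(n-1),
  with a = 4/5 and r = 1/5.
Since 0 < r = 1/5 < 1, the geometric series converges:
  sum_{n >= 1} a * r^(n-1) = a / (1 - r).
  = 4/5 / (1 - 1/5)
  = 4/5 / (4/5)
  = 1.

1


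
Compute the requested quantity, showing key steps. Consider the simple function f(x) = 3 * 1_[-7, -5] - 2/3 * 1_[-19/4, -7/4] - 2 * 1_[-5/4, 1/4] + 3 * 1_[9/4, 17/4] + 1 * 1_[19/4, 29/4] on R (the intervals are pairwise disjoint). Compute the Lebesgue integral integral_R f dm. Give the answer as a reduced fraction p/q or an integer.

For a simple function f = sum_i c_i * 1_{A_i} with disjoint A_i,
  integral f dm = sum_i c_i * m(A_i).
Lengths of the A_i:
  m(A_1) = -5 - (-7) = 2.
  m(A_2) = -7/4 - (-19/4) = 3.
  m(A_3) = 1/4 - (-5/4) = 3/2.
  m(A_4) = 17/4 - 9/4 = 2.
  m(A_5) = 29/4 - 19/4 = 5/2.
Contributions c_i * m(A_i):
  (3) * (2) = 6.
  (-2/3) * (3) = -2.
  (-2) * (3/2) = -3.
  (3) * (2) = 6.
  (1) * (5/2) = 5/2.
Total: 6 - 2 - 3 + 6 + 5/2 = 19/2.

19/2


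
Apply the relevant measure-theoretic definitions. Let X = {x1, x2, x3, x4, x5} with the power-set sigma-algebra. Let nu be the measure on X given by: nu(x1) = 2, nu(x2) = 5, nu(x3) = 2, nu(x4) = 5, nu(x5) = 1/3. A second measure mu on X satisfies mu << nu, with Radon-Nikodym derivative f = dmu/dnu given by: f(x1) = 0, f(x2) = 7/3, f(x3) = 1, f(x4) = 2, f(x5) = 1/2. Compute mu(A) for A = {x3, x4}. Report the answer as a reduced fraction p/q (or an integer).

By the defining property of the Radon-Nikodym derivative, for every measurable set A,
  mu(A) = integral_A f dnu.
Since nu is a discrete measure concentrated on the atoms of X, the integral over A reduces to the sum
  mu(A) = sum_{x in A} f(x) * nu({x}).
Computing each term:
  x3: f(x3) * nu(x3) = 1 * 2 = 2.
  x4: f(x4) * nu(x4) = 2 * 5 = 10.
Summing: mu(A) = 2 + 10 = 12.

12


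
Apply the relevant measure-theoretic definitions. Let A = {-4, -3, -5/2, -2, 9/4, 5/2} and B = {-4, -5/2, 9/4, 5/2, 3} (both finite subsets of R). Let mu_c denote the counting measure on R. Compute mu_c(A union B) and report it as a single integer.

Counting measure on a finite set equals cardinality. By inclusion-exclusion, |A union B| = |A| + |B| - |A cap B|.
|A| = 6, |B| = 5, |A cap B| = 4.
So mu_c(A union B) = 6 + 5 - 4 = 7.

7


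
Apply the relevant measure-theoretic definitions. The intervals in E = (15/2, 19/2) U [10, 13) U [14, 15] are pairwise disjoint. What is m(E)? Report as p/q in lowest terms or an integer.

For pairwise disjoint intervals, m(union_i I_i) = sum_i m(I_i),
and m is invariant under swapping open/closed endpoints (single points have measure 0).
So m(E) = sum_i (b_i - a_i).
  I_1 has length 19/2 - 15/2 = 2.
  I_2 has length 13 - 10 = 3.
  I_3 has length 15 - 14 = 1.
Summing:
  m(E) = 2 + 3 + 1 = 6.

6


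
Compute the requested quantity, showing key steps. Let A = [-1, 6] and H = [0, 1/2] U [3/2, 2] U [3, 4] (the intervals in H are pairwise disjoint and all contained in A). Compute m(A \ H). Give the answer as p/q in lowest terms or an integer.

The ambient interval has length m(A) = 6 - (-1) = 7.
Since the holes are disjoint and sit inside A, by finite additivity
  m(H) = sum_i (b_i - a_i), and m(A \ H) = m(A) - m(H).
Computing the hole measures:
  m(H_1) = 1/2 - 0 = 1/2.
  m(H_2) = 2 - 3/2 = 1/2.
  m(H_3) = 4 - 3 = 1.
Summed: m(H) = 1/2 + 1/2 + 1 = 2.
So m(A \ H) = 7 - 2 = 5.

5


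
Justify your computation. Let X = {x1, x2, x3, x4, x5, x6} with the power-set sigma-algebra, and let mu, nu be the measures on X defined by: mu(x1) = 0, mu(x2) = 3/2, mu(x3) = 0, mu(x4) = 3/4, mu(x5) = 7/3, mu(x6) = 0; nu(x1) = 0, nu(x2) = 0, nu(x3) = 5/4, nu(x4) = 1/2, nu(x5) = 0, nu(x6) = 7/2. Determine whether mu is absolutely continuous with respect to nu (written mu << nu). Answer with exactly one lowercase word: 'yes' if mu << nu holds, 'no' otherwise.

mu << nu means: every nu-null measurable set is also mu-null; equivalently, for every atom x, if nu({x}) = 0 then mu({x}) = 0.
Checking each atom:
  x1: nu = 0, mu = 0 -> consistent with mu << nu.
  x2: nu = 0, mu = 3/2 > 0 -> violates mu << nu.
  x3: nu = 5/4 > 0 -> no constraint.
  x4: nu = 1/2 > 0 -> no constraint.
  x5: nu = 0, mu = 7/3 > 0 -> violates mu << nu.
  x6: nu = 7/2 > 0 -> no constraint.
The atom(s) x2, x5 violate the condition (nu = 0 but mu > 0). Therefore mu is NOT absolutely continuous w.r.t. nu.

no


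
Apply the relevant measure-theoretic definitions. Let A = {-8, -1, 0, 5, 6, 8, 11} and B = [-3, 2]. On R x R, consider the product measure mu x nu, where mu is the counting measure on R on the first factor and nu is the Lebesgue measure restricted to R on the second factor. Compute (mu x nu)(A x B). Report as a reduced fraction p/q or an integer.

For a measurable rectangle A x B, the product measure satisfies
  (mu x nu)(A x B) = mu(A) * nu(B).
  mu(A) = 7.
  nu(B) = 5.
  (mu x nu)(A x B) = 7 * 5 = 35.

35


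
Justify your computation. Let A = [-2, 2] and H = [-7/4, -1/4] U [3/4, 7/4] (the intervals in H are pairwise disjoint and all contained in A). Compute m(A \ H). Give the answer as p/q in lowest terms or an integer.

The ambient interval has length m(A) = 2 - (-2) = 4.
Since the holes are disjoint and sit inside A, by finite additivity
  m(H) = sum_i (b_i - a_i), and m(A \ H) = m(A) - m(H).
Computing the hole measures:
  m(H_1) = -1/4 - (-7/4) = 3/2.
  m(H_2) = 7/4 - 3/4 = 1.
Summed: m(H) = 3/2 + 1 = 5/2.
So m(A \ H) = 4 - 5/2 = 3/2.

3/2


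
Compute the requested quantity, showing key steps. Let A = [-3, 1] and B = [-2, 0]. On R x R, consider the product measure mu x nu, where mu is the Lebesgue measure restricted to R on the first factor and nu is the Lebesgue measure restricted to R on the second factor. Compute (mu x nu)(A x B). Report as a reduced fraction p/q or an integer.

For a measurable rectangle A x B, the product measure satisfies
  (mu x nu)(A x B) = mu(A) * nu(B).
  mu(A) = 4.
  nu(B) = 2.
  (mu x nu)(A x B) = 4 * 2 = 8.

8


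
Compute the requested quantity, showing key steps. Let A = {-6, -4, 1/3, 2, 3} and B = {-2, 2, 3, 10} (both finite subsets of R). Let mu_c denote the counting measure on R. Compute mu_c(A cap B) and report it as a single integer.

Counting measure on a finite set equals cardinality. mu_c(A cap B) = |A cap B| (elements appearing in both).
Enumerating the elements of A that also lie in B gives 2 element(s).
So mu_c(A cap B) = 2.

2


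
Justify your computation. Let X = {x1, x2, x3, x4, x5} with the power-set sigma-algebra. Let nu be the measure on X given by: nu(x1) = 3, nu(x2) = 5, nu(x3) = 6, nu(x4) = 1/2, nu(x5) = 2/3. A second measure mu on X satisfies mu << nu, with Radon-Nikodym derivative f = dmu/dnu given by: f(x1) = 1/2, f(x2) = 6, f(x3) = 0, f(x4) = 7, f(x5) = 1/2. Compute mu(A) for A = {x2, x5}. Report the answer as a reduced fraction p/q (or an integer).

By the defining property of the Radon-Nikodym derivative, for every measurable set A,
  mu(A) = integral_A f dnu.
Since nu is a discrete measure concentrated on the atoms of X, the integral over A reduces to the sum
  mu(A) = sum_{x in A} f(x) * nu({x}).
Computing each term:
  x2: f(x2) * nu(x2) = 6 * 5 = 30.
  x5: f(x5) * nu(x5) = 1/2 * 2/3 = 1/3.
Summing: mu(A) = 30 + 1/3 = 91/3.

91/3


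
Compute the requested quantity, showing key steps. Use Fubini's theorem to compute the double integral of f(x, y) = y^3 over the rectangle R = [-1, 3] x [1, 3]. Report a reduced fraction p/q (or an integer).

f(x, y) is a tensor product of a function of x and a function of y, and both factors are bounded continuous (hence Lebesgue integrable) on the rectangle, so Fubini's theorem applies:
  integral_R f d(m x m) = (integral_a1^b1 1 dx) * (integral_a2^b2 y^3 dy).
Inner integral in x: integral_{-1}^{3} 1 dx = (3^1 - (-1)^1)/1
  = 4.
Inner integral in y: integral_{1}^{3} y^3 dy = (3^4 - 1^4)/4
  = 20.
Product: (4) * (20) = 80.

80


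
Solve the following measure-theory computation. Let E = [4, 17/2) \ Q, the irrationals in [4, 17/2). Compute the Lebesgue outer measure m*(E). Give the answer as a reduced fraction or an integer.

The interval I = [4, 17/2) has m(I) = 17/2 - 4 = 9/2 (endpoints are measure-zero, so open/closed/half-open agree). Write I = (I cap Q) u (I \ Q). The rationals in I are countable, so m*(I cap Q) = 0 (cover each rational by intervals whose total length is arbitrarily small). By countable subadditivity m*(I) <= m*(I cap Q) + m*(I \ Q), hence m*(I \ Q) >= m(I) = 9/2. The reverse inequality m*(I \ Q) <= m*(I) = 9/2 is trivial since (I \ Q) is a subset of I. Therefore m*(I \ Q) = 9/2.

9/2


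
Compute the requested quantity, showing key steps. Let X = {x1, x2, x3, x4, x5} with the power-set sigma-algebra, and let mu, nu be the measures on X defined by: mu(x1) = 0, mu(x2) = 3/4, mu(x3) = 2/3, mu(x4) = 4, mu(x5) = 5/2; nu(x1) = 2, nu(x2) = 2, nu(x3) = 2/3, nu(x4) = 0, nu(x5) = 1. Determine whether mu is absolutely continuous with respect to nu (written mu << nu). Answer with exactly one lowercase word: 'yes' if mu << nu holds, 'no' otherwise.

mu << nu means: every nu-null measurable set is also mu-null; equivalently, for every atom x, if nu({x}) = 0 then mu({x}) = 0.
Checking each atom:
  x1: nu = 2 > 0 -> no constraint.
  x2: nu = 2 > 0 -> no constraint.
  x3: nu = 2/3 > 0 -> no constraint.
  x4: nu = 0, mu = 4 > 0 -> violates mu << nu.
  x5: nu = 1 > 0 -> no constraint.
The atom(s) x4 violate the condition (nu = 0 but mu > 0). Therefore mu is NOT absolutely continuous w.r.t. nu.

no


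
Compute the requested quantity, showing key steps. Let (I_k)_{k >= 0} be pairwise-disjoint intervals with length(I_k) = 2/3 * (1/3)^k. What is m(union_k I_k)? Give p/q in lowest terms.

By countable additivity of the Lebesgue measure on pairwise disjoint measurable sets,
  m(union_{k >= 0} I_k) = sum_{k >= 0} m(I_k) = sum_{k >= 0} a * r^k,
  with a = 2/3 and r = 1/3.
Since 0 < r = 1/3 < 1, the geometric series converges:
  sum_{k >= 0} a * r^k = a / (1 - r).
  = 2/3 / (1 - 1/3)
  = 2/3 / (2/3)
  = 1.

1


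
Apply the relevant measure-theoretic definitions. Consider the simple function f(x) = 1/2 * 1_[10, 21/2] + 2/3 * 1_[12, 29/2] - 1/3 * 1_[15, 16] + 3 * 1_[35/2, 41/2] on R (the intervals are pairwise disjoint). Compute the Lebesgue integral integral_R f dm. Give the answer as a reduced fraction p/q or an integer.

For a simple function f = sum_i c_i * 1_{A_i} with disjoint A_i,
  integral f dm = sum_i c_i * m(A_i).
Lengths of the A_i:
  m(A_1) = 21/2 - 10 = 1/2.
  m(A_2) = 29/2 - 12 = 5/2.
  m(A_3) = 16 - 15 = 1.
  m(A_4) = 41/2 - 35/2 = 3.
Contributions c_i * m(A_i):
  (1/2) * (1/2) = 1/4.
  (2/3) * (5/2) = 5/3.
  (-1/3) * (1) = -1/3.
  (3) * (3) = 9.
Total: 1/4 + 5/3 - 1/3 + 9 = 127/12.

127/12


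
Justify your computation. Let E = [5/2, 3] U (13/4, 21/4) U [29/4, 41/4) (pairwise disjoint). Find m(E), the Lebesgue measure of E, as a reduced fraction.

For pairwise disjoint intervals, m(union_i I_i) = sum_i m(I_i),
and m is invariant under swapping open/closed endpoints (single points have measure 0).
So m(E) = sum_i (b_i - a_i).
  I_1 has length 3 - 5/2 = 1/2.
  I_2 has length 21/4 - 13/4 = 2.
  I_3 has length 41/4 - 29/4 = 3.
Summing:
  m(E) = 1/2 + 2 + 3 = 11/2.

11/2


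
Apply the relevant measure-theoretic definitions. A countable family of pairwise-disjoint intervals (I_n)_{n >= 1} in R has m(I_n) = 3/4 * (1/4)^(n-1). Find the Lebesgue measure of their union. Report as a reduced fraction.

By countable additivity of the Lebesgue measure on pairwise disjoint measurable sets,
  m(union_{n >= 1} I_n) = sum_{n >= 1} m(I_n) = sum_{n >= 1} a * r^(n-1),
  with a = 3/4 and r = 1/4.
Since 0 < r = 1/4 < 1, the geometric series converges:
  sum_{n >= 1} a * r^(n-1) = a / (1 - r).
  = 3/4 / (1 - 1/4)
  = 3/4 / (3/4)
  = 1.

1


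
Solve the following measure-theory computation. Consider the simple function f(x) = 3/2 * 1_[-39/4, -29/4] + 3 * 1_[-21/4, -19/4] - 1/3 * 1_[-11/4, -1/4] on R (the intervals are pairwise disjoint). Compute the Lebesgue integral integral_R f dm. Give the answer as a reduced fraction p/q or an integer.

For a simple function f = sum_i c_i * 1_{A_i} with disjoint A_i,
  integral f dm = sum_i c_i * m(A_i).
Lengths of the A_i:
  m(A_1) = -29/4 - (-39/4) = 5/2.
  m(A_2) = -19/4 - (-21/4) = 1/2.
  m(A_3) = -1/4 - (-11/4) = 5/2.
Contributions c_i * m(A_i):
  (3/2) * (5/2) = 15/4.
  (3) * (1/2) = 3/2.
  (-1/3) * (5/2) = -5/6.
Total: 15/4 + 3/2 - 5/6 = 53/12.

53/12


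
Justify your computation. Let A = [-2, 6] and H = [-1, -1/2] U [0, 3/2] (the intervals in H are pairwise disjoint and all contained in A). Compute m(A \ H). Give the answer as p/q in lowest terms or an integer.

The ambient interval has length m(A) = 6 - (-2) = 8.
Since the holes are disjoint and sit inside A, by finite additivity
  m(H) = sum_i (b_i - a_i), and m(A \ H) = m(A) - m(H).
Computing the hole measures:
  m(H_1) = -1/2 - (-1) = 1/2.
  m(H_2) = 3/2 - 0 = 3/2.
Summed: m(H) = 1/2 + 3/2 = 2.
So m(A \ H) = 8 - 2 = 6.

6


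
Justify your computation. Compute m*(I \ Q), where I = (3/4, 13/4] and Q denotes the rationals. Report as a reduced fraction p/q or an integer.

The interval I = (3/4, 13/4] has m(I) = 13/4 - 3/4 = 5/2 (endpoints are measure-zero, so open/closed/half-open agree). Write I = (I cap Q) u (I \ Q). The rationals in I are countable, so m*(I cap Q) = 0 (cover each rational by intervals whose total length is arbitrarily small). By countable subadditivity m*(I) <= m*(I cap Q) + m*(I \ Q), hence m*(I \ Q) >= m(I) = 5/2. The reverse inequality m*(I \ Q) <= m*(I) = 5/2 is trivial since (I \ Q) is a subset of I. Therefore m*(I \ Q) = 5/2.

5/2


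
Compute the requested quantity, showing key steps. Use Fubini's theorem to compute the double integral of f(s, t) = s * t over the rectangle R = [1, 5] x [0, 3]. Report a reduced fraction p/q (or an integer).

f(s, t) is a tensor product of a function of s and a function of t, and both factors are bounded continuous (hence Lebesgue integrable) on the rectangle, so Fubini's theorem applies:
  integral_R f d(m x m) = (integral_a1^b1 s ds) * (integral_a2^b2 t dt).
Inner integral in s: integral_{1}^{5} s ds = (5^2 - 1^2)/2
  = 12.
Inner integral in t: integral_{0}^{3} t dt = (3^2 - 0^2)/2
  = 9/2.
Product: (12) * (9/2) = 54.

54


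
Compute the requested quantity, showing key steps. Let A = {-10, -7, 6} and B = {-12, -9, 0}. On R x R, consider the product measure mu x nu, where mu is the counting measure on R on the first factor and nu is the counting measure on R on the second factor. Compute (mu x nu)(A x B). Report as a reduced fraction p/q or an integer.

For a measurable rectangle A x B, the product measure satisfies
  (mu x nu)(A x B) = mu(A) * nu(B).
  mu(A) = 3.
  nu(B) = 3.
  (mu x nu)(A x B) = 3 * 3 = 9.

9


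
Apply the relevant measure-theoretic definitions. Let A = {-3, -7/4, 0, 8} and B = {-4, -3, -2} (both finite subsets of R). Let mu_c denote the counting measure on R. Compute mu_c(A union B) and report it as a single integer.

Counting measure on a finite set equals cardinality. By inclusion-exclusion, |A union B| = |A| + |B| - |A cap B|.
|A| = 4, |B| = 3, |A cap B| = 1.
So mu_c(A union B) = 4 + 3 - 1 = 6.

6


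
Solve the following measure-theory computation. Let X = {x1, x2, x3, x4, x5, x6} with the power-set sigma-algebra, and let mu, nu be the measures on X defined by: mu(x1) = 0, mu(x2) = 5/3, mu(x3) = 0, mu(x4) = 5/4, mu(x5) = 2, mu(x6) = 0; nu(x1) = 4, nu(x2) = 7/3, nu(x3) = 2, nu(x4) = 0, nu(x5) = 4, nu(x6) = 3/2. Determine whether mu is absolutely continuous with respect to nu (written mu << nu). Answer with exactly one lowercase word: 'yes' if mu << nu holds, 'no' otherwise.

mu << nu means: every nu-null measurable set is also mu-null; equivalently, for every atom x, if nu({x}) = 0 then mu({x}) = 0.
Checking each atom:
  x1: nu = 4 > 0 -> no constraint.
  x2: nu = 7/3 > 0 -> no constraint.
  x3: nu = 2 > 0 -> no constraint.
  x4: nu = 0, mu = 5/4 > 0 -> violates mu << nu.
  x5: nu = 4 > 0 -> no constraint.
  x6: nu = 3/2 > 0 -> no constraint.
The atom(s) x4 violate the condition (nu = 0 but mu > 0). Therefore mu is NOT absolutely continuous w.r.t. nu.

no


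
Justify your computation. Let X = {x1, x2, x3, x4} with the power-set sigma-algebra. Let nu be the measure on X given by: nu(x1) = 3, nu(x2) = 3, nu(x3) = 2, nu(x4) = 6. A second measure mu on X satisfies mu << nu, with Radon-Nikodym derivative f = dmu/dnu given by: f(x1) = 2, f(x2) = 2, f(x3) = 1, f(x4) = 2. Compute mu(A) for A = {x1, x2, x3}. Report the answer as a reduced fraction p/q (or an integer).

By the defining property of the Radon-Nikodym derivative, for every measurable set A,
  mu(A) = integral_A f dnu.
Since nu is a discrete measure concentrated on the atoms of X, the integral over A reduces to the sum
  mu(A) = sum_{x in A} f(x) * nu({x}).
Computing each term:
  x1: f(x1) * nu(x1) = 2 * 3 = 6.
  x2: f(x2) * nu(x2) = 2 * 3 = 6.
  x3: f(x3) * nu(x3) = 1 * 2 = 2.
Summing: mu(A) = 6 + 6 + 2 = 14.

14


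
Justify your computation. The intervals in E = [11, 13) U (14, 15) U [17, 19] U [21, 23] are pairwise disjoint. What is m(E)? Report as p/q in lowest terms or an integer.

For pairwise disjoint intervals, m(union_i I_i) = sum_i m(I_i),
and m is invariant under swapping open/closed endpoints (single points have measure 0).
So m(E) = sum_i (b_i - a_i).
  I_1 has length 13 - 11 = 2.
  I_2 has length 15 - 14 = 1.
  I_3 has length 19 - 17 = 2.
  I_4 has length 23 - 21 = 2.
Summing:
  m(E) = 2 + 1 + 2 + 2 = 7.

7


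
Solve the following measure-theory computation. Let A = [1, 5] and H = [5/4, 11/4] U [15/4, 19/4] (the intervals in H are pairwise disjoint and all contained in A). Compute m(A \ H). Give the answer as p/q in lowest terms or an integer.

The ambient interval has length m(A) = 5 - 1 = 4.
Since the holes are disjoint and sit inside A, by finite additivity
  m(H) = sum_i (b_i - a_i), and m(A \ H) = m(A) - m(H).
Computing the hole measures:
  m(H_1) = 11/4 - 5/4 = 3/2.
  m(H_2) = 19/4 - 15/4 = 1.
Summed: m(H) = 3/2 + 1 = 5/2.
So m(A \ H) = 4 - 5/2 = 3/2.

3/2


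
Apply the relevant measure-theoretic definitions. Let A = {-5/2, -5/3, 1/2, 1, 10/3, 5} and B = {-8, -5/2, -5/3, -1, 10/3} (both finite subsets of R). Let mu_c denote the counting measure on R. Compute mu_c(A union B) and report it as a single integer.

Counting measure on a finite set equals cardinality. By inclusion-exclusion, |A union B| = |A| + |B| - |A cap B|.
|A| = 6, |B| = 5, |A cap B| = 3.
So mu_c(A union B) = 6 + 5 - 3 = 8.

8


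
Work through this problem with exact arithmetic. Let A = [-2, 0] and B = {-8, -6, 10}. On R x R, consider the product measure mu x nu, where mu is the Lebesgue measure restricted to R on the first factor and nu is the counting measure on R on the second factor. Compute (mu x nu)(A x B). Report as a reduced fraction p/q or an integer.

For a measurable rectangle A x B, the product measure satisfies
  (mu x nu)(A x B) = mu(A) * nu(B).
  mu(A) = 2.
  nu(B) = 3.
  (mu x nu)(A x B) = 2 * 3 = 6.

6


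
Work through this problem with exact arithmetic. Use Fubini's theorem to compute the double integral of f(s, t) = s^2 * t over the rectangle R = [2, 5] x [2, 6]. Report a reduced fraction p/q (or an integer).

f(s, t) is a tensor product of a function of s and a function of t, and both factors are bounded continuous (hence Lebesgue integrable) on the rectangle, so Fubini's theorem applies:
  integral_R f d(m x m) = (integral_a1^b1 s^2 ds) * (integral_a2^b2 t dt).
Inner integral in s: integral_{2}^{5} s^2 ds = (5^3 - 2^3)/3
  = 39.
Inner integral in t: integral_{2}^{6} t dt = (6^2 - 2^2)/2
  = 16.
Product: (39) * (16) = 624.

624


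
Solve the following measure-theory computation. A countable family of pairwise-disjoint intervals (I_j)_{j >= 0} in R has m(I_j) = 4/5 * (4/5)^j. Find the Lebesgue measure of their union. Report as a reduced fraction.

By countable additivity of the Lebesgue measure on pairwise disjoint measurable sets,
  m(union_{j >= 0} I_j) = sum_{j >= 0} m(I_j) = sum_{j >= 0} a * r^j,
  with a = 4/5 and r = 4/5.
Since 0 < r = 4/5 < 1, the geometric series converges:
  sum_{j >= 0} a * r^j = a / (1 - r).
  = 4/5 / (1 - 4/5)
  = 4/5 / (1/5)
  = 4.

4


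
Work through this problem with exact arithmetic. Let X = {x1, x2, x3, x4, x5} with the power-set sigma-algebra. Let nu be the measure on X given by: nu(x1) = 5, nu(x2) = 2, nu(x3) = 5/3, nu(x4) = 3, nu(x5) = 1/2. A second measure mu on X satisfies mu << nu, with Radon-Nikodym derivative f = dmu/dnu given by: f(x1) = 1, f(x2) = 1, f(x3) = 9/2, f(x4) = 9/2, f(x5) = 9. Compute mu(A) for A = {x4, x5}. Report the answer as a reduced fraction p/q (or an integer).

By the defining property of the Radon-Nikodym derivative, for every measurable set A,
  mu(A) = integral_A f dnu.
Since nu is a discrete measure concentrated on the atoms of X, the integral over A reduces to the sum
  mu(A) = sum_{x in A} f(x) * nu({x}).
Computing each term:
  x4: f(x4) * nu(x4) = 9/2 * 3 = 27/2.
  x5: f(x5) * nu(x5) = 9 * 1/2 = 9/2.
Summing: mu(A) = 27/2 + 9/2 = 18.

18


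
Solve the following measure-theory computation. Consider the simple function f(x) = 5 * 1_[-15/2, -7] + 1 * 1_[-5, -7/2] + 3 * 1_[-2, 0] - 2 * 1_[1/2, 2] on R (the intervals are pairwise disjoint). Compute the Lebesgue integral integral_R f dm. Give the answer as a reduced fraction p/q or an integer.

For a simple function f = sum_i c_i * 1_{A_i} with disjoint A_i,
  integral f dm = sum_i c_i * m(A_i).
Lengths of the A_i:
  m(A_1) = -7 - (-15/2) = 1/2.
  m(A_2) = -7/2 - (-5) = 3/2.
  m(A_3) = 0 - (-2) = 2.
  m(A_4) = 2 - 1/2 = 3/2.
Contributions c_i * m(A_i):
  (5) * (1/2) = 5/2.
  (1) * (3/2) = 3/2.
  (3) * (2) = 6.
  (-2) * (3/2) = -3.
Total: 5/2 + 3/2 + 6 - 3 = 7.

7


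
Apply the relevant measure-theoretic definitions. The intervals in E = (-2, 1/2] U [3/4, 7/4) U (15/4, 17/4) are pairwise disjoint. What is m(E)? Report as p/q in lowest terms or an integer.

For pairwise disjoint intervals, m(union_i I_i) = sum_i m(I_i),
and m is invariant under swapping open/closed endpoints (single points have measure 0).
So m(E) = sum_i (b_i - a_i).
  I_1 has length 1/2 - (-2) = 5/2.
  I_2 has length 7/4 - 3/4 = 1.
  I_3 has length 17/4 - 15/4 = 1/2.
Summing:
  m(E) = 5/2 + 1 + 1/2 = 4.

4


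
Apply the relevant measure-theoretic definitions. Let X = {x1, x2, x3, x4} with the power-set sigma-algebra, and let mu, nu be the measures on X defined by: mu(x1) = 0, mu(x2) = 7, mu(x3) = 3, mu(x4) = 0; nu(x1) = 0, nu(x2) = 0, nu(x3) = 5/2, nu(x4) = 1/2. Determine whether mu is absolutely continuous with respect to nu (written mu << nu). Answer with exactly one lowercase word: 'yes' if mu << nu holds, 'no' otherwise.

mu << nu means: every nu-null measurable set is also mu-null; equivalently, for every atom x, if nu({x}) = 0 then mu({x}) = 0.
Checking each atom:
  x1: nu = 0, mu = 0 -> consistent with mu << nu.
  x2: nu = 0, mu = 7 > 0 -> violates mu << nu.
  x3: nu = 5/2 > 0 -> no constraint.
  x4: nu = 1/2 > 0 -> no constraint.
The atom(s) x2 violate the condition (nu = 0 but mu > 0). Therefore mu is NOT absolutely continuous w.r.t. nu.

no


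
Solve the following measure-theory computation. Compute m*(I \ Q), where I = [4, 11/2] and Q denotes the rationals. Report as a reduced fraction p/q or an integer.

The interval I = [4, 11/2] has m(I) = 11/2 - 4 = 3/2 (endpoints are measure-zero, so open/closed/half-open agree). Write I = (I cap Q) u (I \ Q). The rationals in I are countable, so m*(I cap Q) = 0 (cover each rational by intervals whose total length is arbitrarily small). By countable subadditivity m*(I) <= m*(I cap Q) + m*(I \ Q), hence m*(I \ Q) >= m(I) = 3/2. The reverse inequality m*(I \ Q) <= m*(I) = 3/2 is trivial since (I \ Q) is a subset of I. Therefore m*(I \ Q) = 3/2.

3/2


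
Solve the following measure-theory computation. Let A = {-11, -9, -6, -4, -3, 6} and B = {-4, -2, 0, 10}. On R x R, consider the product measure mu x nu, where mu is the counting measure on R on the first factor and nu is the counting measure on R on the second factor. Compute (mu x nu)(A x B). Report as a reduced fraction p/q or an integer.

For a measurable rectangle A x B, the product measure satisfies
  (mu x nu)(A x B) = mu(A) * nu(B).
  mu(A) = 6.
  nu(B) = 4.
  (mu x nu)(A x B) = 6 * 4 = 24.

24


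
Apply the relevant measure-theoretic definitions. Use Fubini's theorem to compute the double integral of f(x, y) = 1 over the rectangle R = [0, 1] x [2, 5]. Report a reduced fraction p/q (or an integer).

f(x, y) is a tensor product of a function of x and a function of y, and both factors are bounded continuous (hence Lebesgue integrable) on the rectangle, so Fubini's theorem applies:
  integral_R f d(m x m) = (integral_a1^b1 1 dx) * (integral_a2^b2 1 dy).
Inner integral in x: integral_{0}^{1} 1 dx = (1^1 - 0^1)/1
  = 1.
Inner integral in y: integral_{2}^{5} 1 dy = (5^1 - 2^1)/1
  = 3.
Product: (1) * (3) = 3.

3


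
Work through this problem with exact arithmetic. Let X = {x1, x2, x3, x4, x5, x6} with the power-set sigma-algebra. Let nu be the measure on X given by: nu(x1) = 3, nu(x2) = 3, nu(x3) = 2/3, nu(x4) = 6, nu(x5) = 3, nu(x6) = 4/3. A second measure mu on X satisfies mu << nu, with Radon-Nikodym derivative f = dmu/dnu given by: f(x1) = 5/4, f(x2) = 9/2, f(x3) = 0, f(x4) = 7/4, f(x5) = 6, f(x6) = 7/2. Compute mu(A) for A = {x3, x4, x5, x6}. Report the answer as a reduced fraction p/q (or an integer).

By the defining property of the Radon-Nikodym derivative, for every measurable set A,
  mu(A) = integral_A f dnu.
Since nu is a discrete measure concentrated on the atoms of X, the integral over A reduces to the sum
  mu(A) = sum_{x in A} f(x) * nu({x}).
Computing each term:
  x3: f(x3) * nu(x3) = 0 * 2/3 = 0.
  x4: f(x4) * nu(x4) = 7/4 * 6 = 21/2.
  x5: f(x5) * nu(x5) = 6 * 3 = 18.
  x6: f(x6) * nu(x6) = 7/2 * 4/3 = 14/3.
Summing: mu(A) = 0 + 21/2 + 18 + 14/3 = 199/6.

199/6


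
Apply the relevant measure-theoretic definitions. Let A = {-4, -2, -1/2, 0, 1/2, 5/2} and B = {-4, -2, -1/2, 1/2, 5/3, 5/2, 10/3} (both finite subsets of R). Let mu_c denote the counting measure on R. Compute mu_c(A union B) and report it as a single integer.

Counting measure on a finite set equals cardinality. By inclusion-exclusion, |A union B| = |A| + |B| - |A cap B|.
|A| = 6, |B| = 7, |A cap B| = 5.
So mu_c(A union B) = 6 + 7 - 5 = 8.

8


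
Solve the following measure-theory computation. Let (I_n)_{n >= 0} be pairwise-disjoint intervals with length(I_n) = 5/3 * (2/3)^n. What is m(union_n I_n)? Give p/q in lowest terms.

By countable additivity of the Lebesgue measure on pairwise disjoint measurable sets,
  m(union_{n >= 0} I_n) = sum_{n >= 0} m(I_n) = sum_{n >= 0} a * r^n,
  with a = 5/3 and r = 2/3.
Since 0 < r = 2/3 < 1, the geometric series converges:
  sum_{n >= 0} a * r^n = a / (1 - r).
  = 5/3 / (1 - 2/3)
  = 5/3 / (1/3)
  = 5.

5


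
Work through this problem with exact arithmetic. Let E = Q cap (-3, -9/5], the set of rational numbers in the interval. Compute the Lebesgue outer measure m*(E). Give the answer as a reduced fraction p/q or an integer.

E = Q cap (-3, -9/5] is a subset of Q, which is countable. Enumerate Q = {q_1, q_2, ...}; for any eps > 0, cover q_k by the open interval (q_k - eps/2^(k+1), q_k + eps/2^(k+1)), of length eps/2^k. The total cover length is sum_{k>=1} eps/2^k = eps. Hence m*(E) <= m*(Q) <= eps for every eps > 0, and since outer measure is non-negative, m*(E) = 0.

0


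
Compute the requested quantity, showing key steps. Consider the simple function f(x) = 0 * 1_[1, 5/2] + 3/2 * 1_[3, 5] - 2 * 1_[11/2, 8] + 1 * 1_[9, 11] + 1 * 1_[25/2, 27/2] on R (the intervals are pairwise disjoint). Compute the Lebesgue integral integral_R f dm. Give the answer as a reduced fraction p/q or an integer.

For a simple function f = sum_i c_i * 1_{A_i} with disjoint A_i,
  integral f dm = sum_i c_i * m(A_i).
Lengths of the A_i:
  m(A_1) = 5/2 - 1 = 3/2.
  m(A_2) = 5 - 3 = 2.
  m(A_3) = 8 - 11/2 = 5/2.
  m(A_4) = 11 - 9 = 2.
  m(A_5) = 27/2 - 25/2 = 1.
Contributions c_i * m(A_i):
  (0) * (3/2) = 0.
  (3/2) * (2) = 3.
  (-2) * (5/2) = -5.
  (1) * (2) = 2.
  (1) * (1) = 1.
Total: 0 + 3 - 5 + 2 + 1 = 1.

1


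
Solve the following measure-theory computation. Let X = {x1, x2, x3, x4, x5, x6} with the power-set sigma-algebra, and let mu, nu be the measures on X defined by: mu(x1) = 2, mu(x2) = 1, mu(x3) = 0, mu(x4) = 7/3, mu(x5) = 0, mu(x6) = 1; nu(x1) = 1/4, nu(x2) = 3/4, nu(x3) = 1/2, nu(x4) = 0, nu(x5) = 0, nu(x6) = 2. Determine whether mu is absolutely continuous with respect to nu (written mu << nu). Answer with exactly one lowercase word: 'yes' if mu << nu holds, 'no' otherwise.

mu << nu means: every nu-null measurable set is also mu-null; equivalently, for every atom x, if nu({x}) = 0 then mu({x}) = 0.
Checking each atom:
  x1: nu = 1/4 > 0 -> no constraint.
  x2: nu = 3/4 > 0 -> no constraint.
  x3: nu = 1/2 > 0 -> no constraint.
  x4: nu = 0, mu = 7/3 > 0 -> violates mu << nu.
  x5: nu = 0, mu = 0 -> consistent with mu << nu.
  x6: nu = 2 > 0 -> no constraint.
The atom(s) x4 violate the condition (nu = 0 but mu > 0). Therefore mu is NOT absolutely continuous w.r.t. nu.

no


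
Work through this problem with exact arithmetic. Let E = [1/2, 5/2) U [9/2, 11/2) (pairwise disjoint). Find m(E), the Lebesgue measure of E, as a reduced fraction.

For pairwise disjoint intervals, m(union_i I_i) = sum_i m(I_i),
and m is invariant under swapping open/closed endpoints (single points have measure 0).
So m(E) = sum_i (b_i - a_i).
  I_1 has length 5/2 - 1/2 = 2.
  I_2 has length 11/2 - 9/2 = 1.
Summing:
  m(E) = 2 + 1 = 3.

3


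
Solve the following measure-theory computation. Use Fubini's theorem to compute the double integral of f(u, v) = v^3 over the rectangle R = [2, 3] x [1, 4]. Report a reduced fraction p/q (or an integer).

f(u, v) is a tensor product of a function of u and a function of v, and both factors are bounded continuous (hence Lebesgue integrable) on the rectangle, so Fubini's theorem applies:
  integral_R f d(m x m) = (integral_a1^b1 1 du) * (integral_a2^b2 v^3 dv).
Inner integral in u: integral_{2}^{3} 1 du = (3^1 - 2^1)/1
  = 1.
Inner integral in v: integral_{1}^{4} v^3 dv = (4^4 - 1^4)/4
  = 255/4.
Product: (1) * (255/4) = 255/4.

255/4


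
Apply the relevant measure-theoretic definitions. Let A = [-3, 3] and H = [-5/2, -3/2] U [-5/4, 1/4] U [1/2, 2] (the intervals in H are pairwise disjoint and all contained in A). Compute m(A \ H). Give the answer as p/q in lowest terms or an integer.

The ambient interval has length m(A) = 3 - (-3) = 6.
Since the holes are disjoint and sit inside A, by finite additivity
  m(H) = sum_i (b_i - a_i), and m(A \ H) = m(A) - m(H).
Computing the hole measures:
  m(H_1) = -3/2 - (-5/2) = 1.
  m(H_2) = 1/4 - (-5/4) = 3/2.
  m(H_3) = 2 - 1/2 = 3/2.
Summed: m(H) = 1 + 3/2 + 3/2 = 4.
So m(A \ H) = 6 - 4 = 2.

2


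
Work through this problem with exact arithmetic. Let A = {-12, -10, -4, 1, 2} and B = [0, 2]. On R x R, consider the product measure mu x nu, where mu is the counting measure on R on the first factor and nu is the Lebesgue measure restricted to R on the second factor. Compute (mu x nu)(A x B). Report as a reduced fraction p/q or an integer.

For a measurable rectangle A x B, the product measure satisfies
  (mu x nu)(A x B) = mu(A) * nu(B).
  mu(A) = 5.
  nu(B) = 2.
  (mu x nu)(A x B) = 5 * 2 = 10.

10


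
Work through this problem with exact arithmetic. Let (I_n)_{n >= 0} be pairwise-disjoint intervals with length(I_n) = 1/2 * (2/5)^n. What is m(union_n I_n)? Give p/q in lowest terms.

By countable additivity of the Lebesgue measure on pairwise disjoint measurable sets,
  m(union_{n >= 0} I_n) = sum_{n >= 0} m(I_n) = sum_{n >= 0} a * r^n,
  with a = 1/2 and r = 2/5.
Since 0 < r = 2/5 < 1, the geometric series converges:
  sum_{n >= 0} a * r^n = a / (1 - r).
  = 1/2 / (1 - 2/5)
  = 1/2 / (3/5)
  = 5/6.

5/6


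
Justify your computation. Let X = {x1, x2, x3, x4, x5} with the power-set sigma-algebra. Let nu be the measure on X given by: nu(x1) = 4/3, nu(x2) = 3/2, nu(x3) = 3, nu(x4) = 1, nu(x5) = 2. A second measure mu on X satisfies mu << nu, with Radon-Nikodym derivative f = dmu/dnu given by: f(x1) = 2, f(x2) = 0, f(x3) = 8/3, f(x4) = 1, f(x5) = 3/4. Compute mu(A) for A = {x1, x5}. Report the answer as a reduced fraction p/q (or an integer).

By the defining property of the Radon-Nikodym derivative, for every measurable set A,
  mu(A) = integral_A f dnu.
Since nu is a discrete measure concentrated on the atoms of X, the integral over A reduces to the sum
  mu(A) = sum_{x in A} f(x) * nu({x}).
Computing each term:
  x1: f(x1) * nu(x1) = 2 * 4/3 = 8/3.
  x5: f(x5) * nu(x5) = 3/4 * 2 = 3/2.
Summing: mu(A) = 8/3 + 3/2 = 25/6.

25/6


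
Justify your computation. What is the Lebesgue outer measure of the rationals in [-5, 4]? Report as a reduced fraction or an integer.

E = Q cap [-5, 4] is a subset of Q, which is countable. Enumerate Q = {q_1, q_2, ...}; for any eps > 0, cover q_k by the open interval (q_k - eps/2^(k+1), q_k + eps/2^(k+1)), of length eps/2^k. The total cover length is sum_{k>=1} eps/2^k = eps. Hence m*(E) <= m*(Q) <= eps for every eps > 0, and since outer measure is non-negative, m*(E) = 0.

0


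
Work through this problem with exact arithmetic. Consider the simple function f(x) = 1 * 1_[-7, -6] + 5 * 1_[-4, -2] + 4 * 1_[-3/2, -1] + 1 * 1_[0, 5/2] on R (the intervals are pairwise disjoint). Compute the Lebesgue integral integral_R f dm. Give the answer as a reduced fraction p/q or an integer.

For a simple function f = sum_i c_i * 1_{A_i} with disjoint A_i,
  integral f dm = sum_i c_i * m(A_i).
Lengths of the A_i:
  m(A_1) = -6 - (-7) = 1.
  m(A_2) = -2 - (-4) = 2.
  m(A_3) = -1 - (-3/2) = 1/2.
  m(A_4) = 5/2 - 0 = 5/2.
Contributions c_i * m(A_i):
  (1) * (1) = 1.
  (5) * (2) = 10.
  (4) * (1/2) = 2.
  (1) * (5/2) = 5/2.
Total: 1 + 10 + 2 + 5/2 = 31/2.

31/2


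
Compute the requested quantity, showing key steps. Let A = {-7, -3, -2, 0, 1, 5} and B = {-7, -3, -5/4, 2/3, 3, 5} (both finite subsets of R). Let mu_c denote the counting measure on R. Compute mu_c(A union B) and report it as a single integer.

Counting measure on a finite set equals cardinality. By inclusion-exclusion, |A union B| = |A| + |B| - |A cap B|.
|A| = 6, |B| = 6, |A cap B| = 3.
So mu_c(A union B) = 6 + 6 - 3 = 9.

9


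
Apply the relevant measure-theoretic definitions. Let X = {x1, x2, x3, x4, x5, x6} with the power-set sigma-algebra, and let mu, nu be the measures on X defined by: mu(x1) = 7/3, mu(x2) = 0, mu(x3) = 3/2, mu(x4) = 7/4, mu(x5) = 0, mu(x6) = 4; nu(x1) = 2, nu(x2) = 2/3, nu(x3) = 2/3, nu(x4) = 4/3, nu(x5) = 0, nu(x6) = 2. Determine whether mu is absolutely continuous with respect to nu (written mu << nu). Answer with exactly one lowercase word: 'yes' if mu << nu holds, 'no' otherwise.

mu << nu means: every nu-null measurable set is also mu-null; equivalently, for every atom x, if nu({x}) = 0 then mu({x}) = 0.
Checking each atom:
  x1: nu = 2 > 0 -> no constraint.
  x2: nu = 2/3 > 0 -> no constraint.
  x3: nu = 2/3 > 0 -> no constraint.
  x4: nu = 4/3 > 0 -> no constraint.
  x5: nu = 0, mu = 0 -> consistent with mu << nu.
  x6: nu = 2 > 0 -> no constraint.
No atom violates the condition. Therefore mu << nu.

yes


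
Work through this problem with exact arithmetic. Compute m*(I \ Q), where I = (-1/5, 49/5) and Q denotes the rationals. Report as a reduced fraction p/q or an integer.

The interval I = (-1/5, 49/5) has m(I) = 49/5 - (-1/5) = 10 (endpoints are measure-zero, so open/closed/half-open agree). Write I = (I cap Q) u (I \ Q). The rationals in I are countable, so m*(I cap Q) = 0 (cover each rational by intervals whose total length is arbitrarily small). By countable subadditivity m*(I) <= m*(I cap Q) + m*(I \ Q), hence m*(I \ Q) >= m(I) = 10. The reverse inequality m*(I \ Q) <= m*(I) = 10 is trivial since (I \ Q) is a subset of I. Therefore m*(I \ Q) = 10.

10


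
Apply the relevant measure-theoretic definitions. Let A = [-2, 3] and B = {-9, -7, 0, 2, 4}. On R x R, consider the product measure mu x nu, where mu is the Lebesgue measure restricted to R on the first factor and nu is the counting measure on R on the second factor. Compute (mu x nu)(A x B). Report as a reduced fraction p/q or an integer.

For a measurable rectangle A x B, the product measure satisfies
  (mu x nu)(A x B) = mu(A) * nu(B).
  mu(A) = 5.
  nu(B) = 5.
  (mu x nu)(A x B) = 5 * 5 = 25.

25


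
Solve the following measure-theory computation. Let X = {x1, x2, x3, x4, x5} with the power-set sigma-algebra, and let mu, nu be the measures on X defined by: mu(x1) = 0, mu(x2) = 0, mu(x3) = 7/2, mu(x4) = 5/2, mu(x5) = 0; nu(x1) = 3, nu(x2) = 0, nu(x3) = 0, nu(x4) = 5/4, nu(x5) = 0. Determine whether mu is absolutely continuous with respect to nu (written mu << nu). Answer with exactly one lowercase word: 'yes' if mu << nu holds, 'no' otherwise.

mu << nu means: every nu-null measurable set is also mu-null; equivalently, for every atom x, if nu({x}) = 0 then mu({x}) = 0.
Checking each atom:
  x1: nu = 3 > 0 -> no constraint.
  x2: nu = 0, mu = 0 -> consistent with mu << nu.
  x3: nu = 0, mu = 7/2 > 0 -> violates mu << nu.
  x4: nu = 5/4 > 0 -> no constraint.
  x5: nu = 0, mu = 0 -> consistent with mu << nu.
The atom(s) x3 violate the condition (nu = 0 but mu > 0). Therefore mu is NOT absolutely continuous w.r.t. nu.

no
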